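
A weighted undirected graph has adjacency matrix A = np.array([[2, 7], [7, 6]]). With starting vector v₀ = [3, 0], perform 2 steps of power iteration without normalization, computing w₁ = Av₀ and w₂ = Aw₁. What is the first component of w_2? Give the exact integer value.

w1 = Av₀ = (6, 21)
w2 = Aw1 = (159, 168)
The requested component of w2 is 159.

159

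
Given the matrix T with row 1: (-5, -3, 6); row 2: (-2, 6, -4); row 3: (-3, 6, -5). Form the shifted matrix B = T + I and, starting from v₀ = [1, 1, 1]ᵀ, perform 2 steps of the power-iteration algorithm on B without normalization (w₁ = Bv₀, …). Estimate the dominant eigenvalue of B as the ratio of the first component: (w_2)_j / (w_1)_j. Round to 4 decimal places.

B = T + I has rows (-4, -3, 6); (-2, 7, -4); (-3, 6, -4)
w1 = Bv₀ = ((-4)·1 + (-3)·1 + 6·1; (-2)·1 + 7·1 + (-4)·1; (-3)·1 + 6·1 + (-4)·1) = (-1, 1, -1)
w2 = Bw1 = ((-4)·(-1) + (-3)·1 + 6·(-1); (-2)·(-1) + 7·1 + (-4)·(-1); (-3)·(-1) + 6·1 + (-4)·(-1)) = (-5, 13, 13)
Ratio: -5/-1 = 5.0000

μ ≈ 5.0000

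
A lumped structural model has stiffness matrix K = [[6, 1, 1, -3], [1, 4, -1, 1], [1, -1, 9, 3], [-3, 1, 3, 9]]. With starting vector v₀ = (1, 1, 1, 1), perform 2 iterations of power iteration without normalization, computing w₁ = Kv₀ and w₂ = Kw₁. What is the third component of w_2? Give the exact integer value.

w1 = Kv₀ = (6·1 + 1·1 + 1·1 + (-3)·1; 1·1 + 4·1 + (-1)·1 + 1·1; 1·1 + (-1)·1 + 9·1 + 3·1; (-3)·1 + 1·1 + 3·1 + 9·1) = (5, 5, 12, 10)
w2 = Kw1 = (6·5 + 1·5 + 1·12 + (-3)·10; 1·5 + 4·5 + (-1)·12 + 1·10; 1·5 + (-1)·5 + 9·12 + 3·10; (-3)·5 + 1·5 + 3·12 + 9·10) = (17, 23, 138, 116)
The requested component of w2 is 138.

138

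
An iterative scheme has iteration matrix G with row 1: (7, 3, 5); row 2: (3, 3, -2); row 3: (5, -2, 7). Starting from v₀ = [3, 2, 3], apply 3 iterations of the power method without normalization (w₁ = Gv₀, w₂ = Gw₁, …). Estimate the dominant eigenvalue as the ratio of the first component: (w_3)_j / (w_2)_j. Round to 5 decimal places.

λ ≈ 11.87942

w1 = Gv₀ = (7·3 + 3·2 + 5·3; 3·3 + 3·2 + (-2)·3; 5·3 + (-2)·2 + 7·3) = (42, 9, 32)
w2 = Gw1 = (7·42 + 3·9 + 5·32; 3·42 + 3·9 + (-2)·32; 5·42 + (-2)·9 + 7·32) = (481, 89, 416)
w3 = Gw2 = (5714, 878, 5139)
Ratio at component: 5714 / 481 = 11.87942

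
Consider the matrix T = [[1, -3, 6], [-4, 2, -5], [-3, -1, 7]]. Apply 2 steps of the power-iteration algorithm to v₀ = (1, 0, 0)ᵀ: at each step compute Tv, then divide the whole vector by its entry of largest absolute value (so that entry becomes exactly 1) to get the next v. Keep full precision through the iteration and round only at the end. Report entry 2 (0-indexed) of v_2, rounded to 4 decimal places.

Tv0 = (1.00000, -4.00000, -3.00000); divide by -4.00000 → v1 = (-0.25000, 1.00000, 0.75000)
Tv1 = (1.25000, -0.75000, 5.00000); divide by 5.00000 → v2 = (0.25000, -0.15000, 1.00000)
Requested entry of v2: -20/-20 = 1.0000

1.0000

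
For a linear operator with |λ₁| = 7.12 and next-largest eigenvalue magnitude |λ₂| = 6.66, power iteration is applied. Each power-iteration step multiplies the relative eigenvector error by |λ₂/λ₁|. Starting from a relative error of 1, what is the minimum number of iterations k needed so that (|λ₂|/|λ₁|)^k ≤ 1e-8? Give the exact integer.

276

|λ₂/λ₁| = 6.66/7.12 = 0.93539
Need k ≥ ln(1e-8) / ln(0.93539) = -18.4207 / -0.0668 ≈ 275.807
Smallest integer k satisfying the bound: 276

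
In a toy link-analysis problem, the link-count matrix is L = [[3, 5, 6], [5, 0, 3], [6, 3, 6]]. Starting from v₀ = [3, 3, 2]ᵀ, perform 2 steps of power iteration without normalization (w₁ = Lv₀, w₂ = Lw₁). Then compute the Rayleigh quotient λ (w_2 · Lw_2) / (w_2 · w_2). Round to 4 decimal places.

w1 = Lv₀ = (36, 21, 39)
w2 = Lw1 = (447, 297, 513)
Lw2 = (5904, 3774, 6651)
w2·Lw2 = 447·5904 + 297·3774 + 513·6651 = 7171929; w2·w2 = 447·447 + 297·297 + 513·513 = 551187
λ ≈ 7171929/551187 = 13.0118

λ ≈ 13.0118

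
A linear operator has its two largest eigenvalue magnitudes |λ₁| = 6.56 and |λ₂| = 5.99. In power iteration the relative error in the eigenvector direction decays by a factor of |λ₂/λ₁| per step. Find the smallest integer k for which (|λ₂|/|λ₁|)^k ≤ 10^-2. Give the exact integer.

51

|λ₂/λ₁| = 5.99/6.56 = 0.91311
Need k ≥ ln(10^-2) / ln(0.91311) = -4.6052 / -0.0909 ≈ 50.662
Smallest integer k satisfying the bound: 51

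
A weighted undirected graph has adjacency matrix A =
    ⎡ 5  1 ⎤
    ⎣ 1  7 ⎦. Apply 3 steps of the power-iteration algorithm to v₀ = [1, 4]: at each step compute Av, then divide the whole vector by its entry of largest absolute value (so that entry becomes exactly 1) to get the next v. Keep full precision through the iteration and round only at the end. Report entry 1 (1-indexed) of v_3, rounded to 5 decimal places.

0.37356

Av0 = (9.000000, 29.000000); divide by 29.000000 → v1 = (0.310345, 1.000000)
Av1 = (2.551724, 7.310345); divide by 7.310345 → v2 = (0.349057, 1.000000)
Av2 = (2.745283, 7.349057); divide by 7.349057 → v3 = (0.373556, 1.000000)
Requested entry of v3: 582/1558 = 0.37356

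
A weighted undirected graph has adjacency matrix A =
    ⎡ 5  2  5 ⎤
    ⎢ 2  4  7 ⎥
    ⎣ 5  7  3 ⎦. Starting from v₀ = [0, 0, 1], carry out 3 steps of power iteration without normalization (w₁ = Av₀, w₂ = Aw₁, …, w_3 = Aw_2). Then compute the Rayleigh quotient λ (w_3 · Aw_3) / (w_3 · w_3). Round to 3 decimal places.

w1 = Av₀ = (5·0 + 2·0 + 5·1; 2·0 + 4·0 + 7·1; 5·0 + 7·0 + 3·1) = (5, 7, 3)
w2 = Aw1 = (5·5 + 2·7 + 5·3; 2·5 + 4·7 + 7·3; 5·5 + 7·7 + 3·3) = (54, 59, 83)
w3 = Aw2 = (803, 925, 932)
Aw3 = (10525, 11830, 13286)
w3·Aw3 = 803·10525 + 925·11830 + 932·13286 = 31776877; w3·w3 = 803·803 + 925·925 + 932·932 = 2369058
λ ≈ 31776877/2369058 = 13.413

λ ≈ 13.413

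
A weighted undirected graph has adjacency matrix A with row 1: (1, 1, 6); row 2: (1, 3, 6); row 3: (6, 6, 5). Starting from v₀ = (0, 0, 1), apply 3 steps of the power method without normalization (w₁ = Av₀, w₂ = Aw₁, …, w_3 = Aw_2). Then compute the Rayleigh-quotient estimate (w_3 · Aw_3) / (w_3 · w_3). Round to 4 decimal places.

w1 = Av₀ = (6, 6, 5)
w2 = Aw1 = (42, 54, 97)
w3 = Aw2 = (678, 786, 1061)
Aw3 = (7830, 9402, 14089)
w3·Aw3 = 678·7830 + 786·9402 + 1061·14089 = 27647141; w3·w3 = 678·678 + 786·786 + 1061·1061 = 2203201
λ ≈ 27647141/2203201 = 12.5486

12.5486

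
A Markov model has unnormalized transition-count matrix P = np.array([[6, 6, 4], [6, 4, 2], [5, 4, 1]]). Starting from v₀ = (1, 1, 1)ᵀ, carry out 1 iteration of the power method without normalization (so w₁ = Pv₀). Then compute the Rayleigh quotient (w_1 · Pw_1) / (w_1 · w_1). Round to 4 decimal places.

w1 = Pv₀ = (6·1 + 6·1 + 4·1; 6·1 + 4·1 + 2·1; 5·1 + 4·1 + 1·1) = (16, 12, 10)
Pw1 = (208, 164, 138)
w1·Pw1 = 16·208 + 12·164 + 10·138 = 6676; w1·w1 = 16·16 + 12·12 + 10·10 = 500
λ ≈ 6676/500 = 13.3520

λ ≈ 13.3520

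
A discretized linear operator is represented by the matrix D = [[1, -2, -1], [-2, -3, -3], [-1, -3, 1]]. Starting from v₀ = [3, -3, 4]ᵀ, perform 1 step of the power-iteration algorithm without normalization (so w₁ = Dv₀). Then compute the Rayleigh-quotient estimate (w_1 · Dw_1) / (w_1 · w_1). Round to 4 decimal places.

w1 = Dv₀ = (5, -9, 10)
Dw1 = (13, -13, 32)
w1·Dw1 = 5·13 + (-9)·(-13) + 10·32 = 502; w1·w1 = 5·5 + (-9)·(-9) + 10·10 = 206
λ ≈ 502/206 = 2.4369

λ ≈ 2.4369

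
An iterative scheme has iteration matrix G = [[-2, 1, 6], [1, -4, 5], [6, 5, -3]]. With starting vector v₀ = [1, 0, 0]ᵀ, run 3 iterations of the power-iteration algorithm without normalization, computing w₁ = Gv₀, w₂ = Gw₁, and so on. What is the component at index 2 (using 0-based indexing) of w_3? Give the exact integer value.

441

w1 = Gv₀ = ((-2)·1 + 1·0 + 6·0; 1·1 + (-4)·0 + 5·0; 6·1 + 5·0 + (-3)·0) = (-2, 1, 6)
w2 = Gw1 = ((-2)·(-2) + 1·1 + 6·6; 1·(-2) + (-4)·1 + 5·6; 6·(-2) + 5·1 + (-3)·6) = (41, 24, -25)
w3 = Gw2 = (-208, -180, 441)
The requested component of w3 is 441.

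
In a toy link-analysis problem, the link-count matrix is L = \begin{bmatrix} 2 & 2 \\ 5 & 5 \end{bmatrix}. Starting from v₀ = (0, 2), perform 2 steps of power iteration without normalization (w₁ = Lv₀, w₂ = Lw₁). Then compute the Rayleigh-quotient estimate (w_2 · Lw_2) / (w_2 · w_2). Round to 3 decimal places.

λ ≈ 7.000

w1 = Lv₀ = (4, 10)
w2 = Lw1 = (28, 70)
Lw2 = (196, 490)
w2·Lw2 = 28·196 + 70·490 = 39788; w2·w2 = 28·28 + 70·70 = 5684
λ ≈ 39788/5684 = 7.000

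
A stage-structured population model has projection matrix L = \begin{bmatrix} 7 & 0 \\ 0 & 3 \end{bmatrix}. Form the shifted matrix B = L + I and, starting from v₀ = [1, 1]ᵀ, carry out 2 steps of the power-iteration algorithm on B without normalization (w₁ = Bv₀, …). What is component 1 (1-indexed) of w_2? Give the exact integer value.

B = L + I has rows (8, 0); (0, 4)
w1 = Bv₀ = (8·1 + 0·1; 0·1 + 4·1) = (8, 4)
w2 = Bw1 = (8·8 + 0·4; 0·8 + 4·4) = (64, 16)
Requested component of w2: 64

64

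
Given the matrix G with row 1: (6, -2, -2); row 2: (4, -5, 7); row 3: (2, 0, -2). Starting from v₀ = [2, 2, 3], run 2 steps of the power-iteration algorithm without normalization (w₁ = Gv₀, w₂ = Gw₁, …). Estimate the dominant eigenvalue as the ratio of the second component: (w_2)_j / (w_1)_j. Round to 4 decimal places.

-5.3158

w1 = Gv₀ = (6·2 + (-2)·2 + (-2)·3; 4·2 + (-5)·2 + 7·3; 2·2 + 0·2 + (-2)·3) = (2, 19, -2)
w2 = Gw1 = (6·2 + (-2)·19 + (-2)·(-2); 4·2 + (-5)·19 + 7·(-2); 2·2 + 0·19 + (-2)·(-2)) = (-22, -101, 8)
Ratio at component: -101 / 19 = -5.3158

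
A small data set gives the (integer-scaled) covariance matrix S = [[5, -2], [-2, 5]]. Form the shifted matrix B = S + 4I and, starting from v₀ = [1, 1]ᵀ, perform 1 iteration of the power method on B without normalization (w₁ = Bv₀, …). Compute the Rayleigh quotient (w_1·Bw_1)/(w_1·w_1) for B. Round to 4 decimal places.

B = S + 4I has rows (9, -2); (-2, 9)
w1 = Bv₀ = (7, 7)
Bw1 = (49, 49)
w1·Bw1 = 686; w1·w1 = 98; μ ≈ 686/98 = 7.0000

7.0000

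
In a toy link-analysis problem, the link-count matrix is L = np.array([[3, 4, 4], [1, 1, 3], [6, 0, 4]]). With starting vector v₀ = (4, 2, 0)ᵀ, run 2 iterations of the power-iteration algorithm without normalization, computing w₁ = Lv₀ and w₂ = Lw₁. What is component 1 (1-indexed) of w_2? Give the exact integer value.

180

w1 = Lv₀ = (3·4 + 4·2 + 4·0; 1·4 + 1·2 + 3·0; 6·4 + 0·2 + 4·0) = (20, 6, 24)
w2 = Lw1 = (3·20 + 4·6 + 4·24; 1·20 + 1·6 + 3·24; 6·20 + 0·6 + 4·24) = (180, 98, 216)
The requested component of w2 is 180.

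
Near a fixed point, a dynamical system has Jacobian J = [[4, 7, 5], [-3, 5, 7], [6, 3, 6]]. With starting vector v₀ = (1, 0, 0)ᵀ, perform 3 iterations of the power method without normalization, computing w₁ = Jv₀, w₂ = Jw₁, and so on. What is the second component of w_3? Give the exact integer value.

357

w1 = Jv₀ = (4·1 + 7·0 + 5·0; (-3)·1 + 5·0 + 7·0; 6·1 + 3·0 + 6·0) = (4, -3, 6)
w2 = Jw1 = (4·4 + 7·(-3) + 5·6; (-3)·4 + 5·(-3) + 7·6; 6·4 + 3·(-3) + 6·6) = (25, 15, 51)
w3 = Jw2 = (460, 357, 501)
The requested component of w3 is 357.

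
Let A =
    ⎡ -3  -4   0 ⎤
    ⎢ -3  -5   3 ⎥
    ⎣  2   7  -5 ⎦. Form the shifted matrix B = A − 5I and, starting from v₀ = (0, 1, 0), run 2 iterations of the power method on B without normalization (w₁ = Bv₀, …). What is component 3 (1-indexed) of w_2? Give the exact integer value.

B = A − 5I has rows (-8, -4, 0); (-3, -10, 3); (2, 7, -10)
w1 = Bv₀ = (-4, -10, 7)
w2 = Bw1 = (72, 133, -148)
Requested component of w2: -148

-148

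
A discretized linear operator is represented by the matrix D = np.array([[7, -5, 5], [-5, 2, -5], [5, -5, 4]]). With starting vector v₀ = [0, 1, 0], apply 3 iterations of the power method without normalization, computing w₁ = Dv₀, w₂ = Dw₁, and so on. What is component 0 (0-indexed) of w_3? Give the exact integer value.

-1035

w1 = Dv₀ = (7·0 + (-5)·1 + 5·0; (-5)·0 + 2·1 + (-5)·0; 5·0 + (-5)·1 + 4·0) = (-5, 2, -5)
w2 = Dw1 = (7·(-5) + (-5)·2 + 5·(-5); (-5)·(-5) + 2·2 + (-5)·(-5); 5·(-5) + (-5)·2 + 4·(-5)) = (-70, 54, -55)
w3 = Dw2 = (-1035, 733, -840)
The requested component of w3 is -1035.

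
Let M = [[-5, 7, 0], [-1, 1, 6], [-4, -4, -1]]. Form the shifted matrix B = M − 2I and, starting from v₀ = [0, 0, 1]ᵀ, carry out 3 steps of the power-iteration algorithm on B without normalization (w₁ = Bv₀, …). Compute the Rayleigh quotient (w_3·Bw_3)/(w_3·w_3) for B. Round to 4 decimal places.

B = M − 2I has rows (-7, 7, 0); (-1, -1, 6); (-4, -4, -3)
w1 = Bv₀ = (0, 6, -3)
w2 = Bw1 = (42, -24, -15)
w3 = Bw2 = (-462, -108, -27)
Bw3 = (2478, 408, 2361)
w3·Bw3 = -1252647; w3·w3 = 225837; μ ≈ -1252647/225837 = -5.5467

μ ≈ -5.5467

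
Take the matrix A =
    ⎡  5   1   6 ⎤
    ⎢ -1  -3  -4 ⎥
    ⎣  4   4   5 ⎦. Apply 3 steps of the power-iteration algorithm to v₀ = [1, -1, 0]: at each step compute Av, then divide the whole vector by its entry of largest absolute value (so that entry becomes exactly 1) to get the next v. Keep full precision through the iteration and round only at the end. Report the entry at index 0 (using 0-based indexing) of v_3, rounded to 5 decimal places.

Av0 = (4.000000, 2.000000, 0.000000); divide by 4.000000 → v1 = (1.000000, 0.500000, 0.000000)
Av1 = (5.500000, -2.500000, 6.000000); divide by 6.000000 → v2 = (0.916667, -0.416667, 1.000000)
Av2 = (10.166667, -3.666667, 7.000000); divide by 10.166667 → v3 = (1.000000, -0.360656, 0.688525)
Requested entry of v3: 244/244 = 1.00000

1.00000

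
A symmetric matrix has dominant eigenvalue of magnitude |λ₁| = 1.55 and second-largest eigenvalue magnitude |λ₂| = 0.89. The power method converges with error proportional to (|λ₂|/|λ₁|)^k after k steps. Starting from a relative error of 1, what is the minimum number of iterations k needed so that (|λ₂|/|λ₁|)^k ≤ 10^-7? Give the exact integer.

30

|λ₂/λ₁| = 0.89/1.55 = 0.57419
Need k ≥ ln(10^-7) / ln(0.57419) = -16.1181 / -0.5548 ≈ 29.053
Smallest integer k satisfying the bound: 30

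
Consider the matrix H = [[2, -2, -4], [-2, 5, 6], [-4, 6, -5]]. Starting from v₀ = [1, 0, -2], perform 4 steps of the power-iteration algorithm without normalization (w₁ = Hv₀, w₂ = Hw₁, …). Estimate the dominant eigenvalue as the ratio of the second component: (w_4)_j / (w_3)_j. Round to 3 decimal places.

λ ≈ 4.552

w1 = Hv₀ = (10, -14, 6)
w2 = Hw1 = (24, -54, -154)
w3 = Hw2 = (772, -1242, 350)
w4 = Hw3 = (2628, -5654, -12290)
Ratio at component: -5654 / -1242 = 4.552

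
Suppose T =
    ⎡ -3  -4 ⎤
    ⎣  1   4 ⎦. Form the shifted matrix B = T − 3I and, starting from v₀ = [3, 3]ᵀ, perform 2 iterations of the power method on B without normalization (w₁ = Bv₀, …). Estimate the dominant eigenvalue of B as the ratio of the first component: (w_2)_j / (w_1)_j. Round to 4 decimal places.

-5.2000

B = T − 3I has rows (-6, -4); (1, 1)
w1 = Bv₀ = ((-6)·3 + (-4)·3; 1·3 + 1·3) = (-30, 6)
w2 = Bw1 = ((-6)·(-30) + (-4)·6; 1·(-30) + 1·6) = (156, -24)
Ratio: 156/-30 = -5.2000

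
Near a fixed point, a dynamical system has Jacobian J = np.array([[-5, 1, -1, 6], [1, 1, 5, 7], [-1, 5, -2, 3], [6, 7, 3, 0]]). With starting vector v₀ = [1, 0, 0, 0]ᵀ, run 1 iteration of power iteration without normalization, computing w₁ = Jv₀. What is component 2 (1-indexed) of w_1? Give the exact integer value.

w1 = Jv₀ = ((-5)·1 + 1·0 + (-1)·0 + 6·0; 1·1 + 1·0 + 5·0 + 7·0; (-1)·1 + 5·0 + (-2)·0 + 3·0; 6·1 + 7·0 + 3·0 + 0·0) = (-5, 1, -1, 6)
The requested component of w1 is 1.

1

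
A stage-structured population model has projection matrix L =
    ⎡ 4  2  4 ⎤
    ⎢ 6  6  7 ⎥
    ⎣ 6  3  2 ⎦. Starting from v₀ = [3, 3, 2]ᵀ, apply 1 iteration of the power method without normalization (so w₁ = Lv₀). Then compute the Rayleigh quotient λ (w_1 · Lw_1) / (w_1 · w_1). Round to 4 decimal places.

λ ≈ 12.9529

w1 = Lv₀ = (4·3 + 2·3 + 4·2; 6·3 + 6·3 + 7·2; 6·3 + 3·3 + 2·2) = (26, 50, 31)
Lw1 = (328, 673, 368)
w1·Lw1 = 26·328 + 50·673 + 31·368 = 53586; w1·w1 = 26·26 + 50·50 + 31·31 = 4137
λ ≈ 53586/4137 = 12.9529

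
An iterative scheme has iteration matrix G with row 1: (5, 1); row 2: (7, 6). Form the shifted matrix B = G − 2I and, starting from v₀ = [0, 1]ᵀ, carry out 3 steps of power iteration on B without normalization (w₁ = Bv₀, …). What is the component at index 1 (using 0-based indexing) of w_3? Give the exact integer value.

B = G − 2I has rows (3, 1); (7, 4)
w1 = Bv₀ = (1, 4)
w2 = Bw1 = (7, 23)
w3 = Bw2 = (44, 141)
Requested component of w3: 141

141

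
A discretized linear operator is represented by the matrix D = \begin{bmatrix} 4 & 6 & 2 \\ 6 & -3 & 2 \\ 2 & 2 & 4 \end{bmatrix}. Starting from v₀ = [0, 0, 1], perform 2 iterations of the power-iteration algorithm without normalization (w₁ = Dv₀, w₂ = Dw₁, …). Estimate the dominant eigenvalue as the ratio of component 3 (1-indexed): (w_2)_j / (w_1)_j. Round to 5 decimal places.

6.00000

w1 = Dv₀ = (4·0 + 6·0 + 2·1; 6·0 + (-3)·0 + 2·1; 2·0 + 2·0 + 4·1) = (2, 2, 4)
w2 = Dw1 = (4·2 + 6·2 + 2·4; 6·2 + (-3)·2 + 2·4; 2·2 + 2·2 + 4·4) = (28, 14, 24)
Ratio at component: 24 / 4 = 6.00000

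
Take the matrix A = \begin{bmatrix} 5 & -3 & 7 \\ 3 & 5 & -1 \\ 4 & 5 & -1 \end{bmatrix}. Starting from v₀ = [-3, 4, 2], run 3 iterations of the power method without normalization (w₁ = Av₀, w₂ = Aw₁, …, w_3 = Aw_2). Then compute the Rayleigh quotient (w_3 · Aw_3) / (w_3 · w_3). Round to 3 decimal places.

w1 = Av₀ = (5·(-3) + (-3)·4 + 7·2; 3·(-3) + 5·4 + (-1)·2; 4·(-3) + 5·4 + (-1)·2) = (-13, 9, 6)
w2 = Aw1 = (5·(-13) + (-3)·9 + 7·6; 3·(-13) + 5·9 + (-1)·6; 4·(-13) + 5·9 + (-1)·6) = (-50, 0, -13)
w3 = Aw2 = (-341, -137, -187)
Aw3 = (-2603, -1521, -1862)
w3·Aw3 = (-341)·(-2603) + (-137)·(-1521) + (-187)·(-1862) = 1444194; w3·w3 = (-341)·(-341) + (-137)·(-137) + (-187)·(-187) = 170019
λ ≈ 1444194/170019 = 8.494

λ ≈ 8.494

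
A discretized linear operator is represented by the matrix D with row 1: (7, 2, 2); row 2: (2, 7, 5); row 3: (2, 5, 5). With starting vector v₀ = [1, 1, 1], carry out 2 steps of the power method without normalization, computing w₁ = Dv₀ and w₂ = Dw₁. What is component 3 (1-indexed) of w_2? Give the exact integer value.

152

w1 = Dv₀ = (7·1 + 2·1 + 2·1; 2·1 + 7·1 + 5·1; 2·1 + 5·1 + 5·1) = (11, 14, 12)
w2 = Dw1 = (7·11 + 2·14 + 2·12; 2·11 + 7·14 + 5·12; 2·11 + 5·14 + 5·12) = (129, 180, 152)
The requested component of w2 is 152.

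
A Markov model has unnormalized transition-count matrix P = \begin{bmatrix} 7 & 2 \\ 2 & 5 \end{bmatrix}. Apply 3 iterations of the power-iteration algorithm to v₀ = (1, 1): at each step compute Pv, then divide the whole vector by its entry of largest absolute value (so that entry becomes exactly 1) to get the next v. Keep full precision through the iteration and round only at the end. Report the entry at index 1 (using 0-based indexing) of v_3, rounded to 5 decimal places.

Pv0 = (9.000000, 7.000000); divide by 9.000000 → v1 = (1.000000, 0.777778)
Pv1 = (8.555556, 5.888889); divide by 8.555556 → v2 = (1.000000, 0.688312)
Pv2 = (8.376623, 5.441558); divide by 8.376623 → v3 = (1.000000, 0.649612)
Requested entry of v3: 419/645 = 0.64961

0.64961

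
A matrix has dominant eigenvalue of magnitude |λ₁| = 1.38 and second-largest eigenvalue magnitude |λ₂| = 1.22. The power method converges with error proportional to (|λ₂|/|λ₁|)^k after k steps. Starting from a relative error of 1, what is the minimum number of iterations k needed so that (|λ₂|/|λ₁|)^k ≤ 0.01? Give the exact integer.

38

|λ₂/λ₁| = 1.22/1.38 = 0.88406
Need k ≥ ln(0.01) / ln(0.88406) = -4.6052 / -0.1232 ≈ 37.370
Smallest integer k satisfying the bound: 38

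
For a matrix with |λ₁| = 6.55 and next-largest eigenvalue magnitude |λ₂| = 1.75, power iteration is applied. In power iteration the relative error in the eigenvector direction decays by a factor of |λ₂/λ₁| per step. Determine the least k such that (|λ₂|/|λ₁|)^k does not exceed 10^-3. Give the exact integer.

|λ₂/λ₁| = 1.75/6.55 = 0.26718
Need k ≥ ln(10^-3) / ln(0.26718) = -6.9078 / -1.3198 ≈ 5.234
Smallest integer k satisfying the bound: 6

6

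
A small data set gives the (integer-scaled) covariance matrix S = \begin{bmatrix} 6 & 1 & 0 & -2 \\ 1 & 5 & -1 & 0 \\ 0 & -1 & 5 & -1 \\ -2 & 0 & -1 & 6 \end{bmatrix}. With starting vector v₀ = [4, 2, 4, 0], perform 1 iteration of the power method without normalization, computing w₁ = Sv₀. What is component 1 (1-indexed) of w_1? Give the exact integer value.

26

w1 = Sv₀ = (6·4 + 1·2 + 0·4 + (-2)·0; 1·4 + 5·2 + (-1)·4 + 0·0; 0·4 + (-1)·2 + 5·4 + (-1)·0; (-2)·4 + 0·2 + (-1)·4 + 6·0) = (26, 10, 18, -12)
The requested component of w1 is 26.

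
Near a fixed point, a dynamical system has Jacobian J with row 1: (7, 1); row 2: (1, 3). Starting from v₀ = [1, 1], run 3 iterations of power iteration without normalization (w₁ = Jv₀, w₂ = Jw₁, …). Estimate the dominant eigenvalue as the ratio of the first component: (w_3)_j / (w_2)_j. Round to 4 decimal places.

7.3333

w1 = Jv₀ = (7·1 + 1·1; 1·1 + 3·1) = (8, 4)
w2 = Jw1 = (7·8 + 1·4; 1·8 + 3·4) = (60, 20)
w3 = Jw2 = (440, 120)
Ratio at component: 440 / 60 = 7.3333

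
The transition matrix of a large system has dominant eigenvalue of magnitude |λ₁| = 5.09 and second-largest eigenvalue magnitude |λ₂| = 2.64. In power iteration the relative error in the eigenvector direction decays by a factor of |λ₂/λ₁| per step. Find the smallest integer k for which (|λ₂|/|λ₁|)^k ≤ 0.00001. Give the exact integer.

18

|λ₂/λ₁| = 2.64/5.09 = 0.51866
Need k ≥ ln(0.00001) / ln(0.51866) = -11.5129 / -0.6565 ≈ 17.537
Smallest integer k satisfying the bound: 18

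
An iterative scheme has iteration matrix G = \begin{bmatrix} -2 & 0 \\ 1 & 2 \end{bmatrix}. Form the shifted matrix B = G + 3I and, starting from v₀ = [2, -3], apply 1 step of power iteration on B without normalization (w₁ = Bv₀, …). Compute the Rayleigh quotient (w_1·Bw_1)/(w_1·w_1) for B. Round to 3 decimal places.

B = G + 3I has rows (1, 0); (1, 5)
w1 = Bv₀ = (1·2 + 0·(-3); 1·2 + 5·(-3)) = (2, -13)
Bw1 = (2, -63)
w1·Bw1 = 823; w1·w1 = 173; μ ≈ 823/173 = 4.757

4.757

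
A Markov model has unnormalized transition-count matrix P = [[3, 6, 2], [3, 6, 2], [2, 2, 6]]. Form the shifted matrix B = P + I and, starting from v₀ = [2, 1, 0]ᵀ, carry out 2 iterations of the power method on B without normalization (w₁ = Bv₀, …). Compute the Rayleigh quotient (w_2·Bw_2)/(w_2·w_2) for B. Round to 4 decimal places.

B = P + I has rows (4, 6, 2); (3, 7, 2); (2, 2, 7)
w1 = Bv₀ = (14, 13, 6)
w2 = Bw1 = (146, 145, 96)
Bw2 = (1646, 1645, 1254)
w2·Bw2 = 599225; w2·w2 = 51557; μ ≈ 599225/51557 = 11.6226

μ ≈ 11.6226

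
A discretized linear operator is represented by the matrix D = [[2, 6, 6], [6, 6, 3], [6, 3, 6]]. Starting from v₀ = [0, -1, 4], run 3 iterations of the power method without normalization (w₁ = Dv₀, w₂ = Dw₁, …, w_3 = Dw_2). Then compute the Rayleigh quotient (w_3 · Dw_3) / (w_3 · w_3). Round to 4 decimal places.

w1 = Dv₀ = (2·0 + 6·(-1) + 6·4; 6·0 + 6·(-1) + 3·4; 6·0 + 3·(-1) + 6·4) = (18, 6, 21)
w2 = Dw1 = (2·18 + 6·6 + 6·21; 6·18 + 6·6 + 3·21; 6·18 + 3·6 + 6·21) = (198, 207, 252)
w3 = Dw2 = (3150, 3186, 3321)
Dw3 = (45342, 47979, 48384)
w3·Dw3 = 3150·45342 + 3186·47979 + 3321·48384 = 456371658; w3·w3 = 3150·3150 + 3186·3186 + 3321·3321 = 31102137
λ ≈ 456371658/31102137 = 14.6733

λ ≈ 14.6733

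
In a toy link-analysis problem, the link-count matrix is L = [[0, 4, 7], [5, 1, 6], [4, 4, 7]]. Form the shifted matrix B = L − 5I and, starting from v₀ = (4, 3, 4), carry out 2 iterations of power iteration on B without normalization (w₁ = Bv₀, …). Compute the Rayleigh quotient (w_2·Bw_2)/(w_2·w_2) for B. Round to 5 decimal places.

B = L − 5I has rows (-5, 4, 7); (5, -4, 6); (4, 4, 2)
w1 = Bv₀ = ((-5)·4 + 4·3 + 7·4; 5·4 + (-4)·3 + 6·4; 4·4 + 4·3 + 2·4) = (20, 32, 36)
w2 = Bw1 = ((-5)·20 + 4·32 + 7·36; 5·20 + (-4)·32 + 6·36; 4·20 + 4·32 + 2·36) = (280, 188, 280)
Bw2 = (1312, 2328, 2432)
w2·Bw2 = 1485984; w2·w2 = 192144; μ ≈ 1485984/192144 = 7.73370

7.73370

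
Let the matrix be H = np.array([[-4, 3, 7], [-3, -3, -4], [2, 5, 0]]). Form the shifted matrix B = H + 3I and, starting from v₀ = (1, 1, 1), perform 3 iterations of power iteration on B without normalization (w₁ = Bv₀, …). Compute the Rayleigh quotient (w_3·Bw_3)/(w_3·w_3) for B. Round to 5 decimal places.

μ ≈ 4.51914

B = H + 3I has rows (-1, 3, 7); (-3, 0, -4); (2, 5, 3)
w1 = Bv₀ = (9, -7, 10)
w2 = Bw1 = (40, -67, 13)
w3 = Bw2 = (-150, -172, -216)
Bw3 = (-1878, 1314, -1808)
w3·Bw3 = 446220; w3·w3 = 98740; μ ≈ 446220/98740 = 4.51914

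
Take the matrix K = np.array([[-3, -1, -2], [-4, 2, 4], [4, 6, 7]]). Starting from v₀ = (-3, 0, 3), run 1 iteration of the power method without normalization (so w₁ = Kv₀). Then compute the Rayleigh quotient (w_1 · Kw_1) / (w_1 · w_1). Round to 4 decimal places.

λ ≈ 5.3243

w1 = Kv₀ = ((-3)·(-3) + (-1)·0 + (-2)·3; (-4)·(-3) + 2·0 + 4·3; 4·(-3) + 6·0 + 7·3) = (3, 24, 9)
Kw1 = (-51, 72, 219)
w1·Kw1 = 3·(-51) + 24·72 + 9·219 = 3546; w1·w1 = 3·3 + 24·24 + 9·9 = 666
λ ≈ 3546/666 = 5.3243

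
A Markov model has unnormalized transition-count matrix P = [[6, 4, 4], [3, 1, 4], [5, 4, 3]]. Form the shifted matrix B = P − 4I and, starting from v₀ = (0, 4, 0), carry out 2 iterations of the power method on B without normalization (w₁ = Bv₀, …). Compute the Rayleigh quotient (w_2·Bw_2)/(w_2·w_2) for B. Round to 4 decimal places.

μ ≈ 0.5814

B = P − 4I has rows (2, 4, 4); (3, -3, 4); (5, 4, -1)
w1 = Bv₀ = (2·0 + 4·4 + 4·0; 3·0 + (-3)·4 + 4·0; 5·0 + 4·4 + (-1)·0) = (16, -12, 16)
w2 = Bw1 = (2·16 + 4·(-12) + 4·16; 3·16 + (-3)·(-12) + 4·16; 5·16 + 4·(-12) + (-1)·16) = (48, 148, 16)
Bw2 = (752, -236, 816)
w2·Bw2 = 14224; w2·w2 = 24464; μ ≈ 14224/24464 = 0.5814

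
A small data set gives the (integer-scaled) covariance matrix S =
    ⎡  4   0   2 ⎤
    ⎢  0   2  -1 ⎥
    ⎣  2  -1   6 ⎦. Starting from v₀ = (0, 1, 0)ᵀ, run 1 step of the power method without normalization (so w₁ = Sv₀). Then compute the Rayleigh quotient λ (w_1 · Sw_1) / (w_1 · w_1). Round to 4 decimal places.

3.6000

w1 = Sv₀ = (4·0 + 0·1 + 2·0; 0·0 + 2·1 + (-1)·0; 2·0 + (-1)·1 + 6·0) = (0, 2, -1)
Sw1 = (-2, 5, -8)
w1·Sw1 = 0·(-2) + 2·5 + (-1)·(-8) = 18; w1·w1 = 0·0 + 2·2 + (-1)·(-1) = 5
λ ≈ 18/5 = 3.6000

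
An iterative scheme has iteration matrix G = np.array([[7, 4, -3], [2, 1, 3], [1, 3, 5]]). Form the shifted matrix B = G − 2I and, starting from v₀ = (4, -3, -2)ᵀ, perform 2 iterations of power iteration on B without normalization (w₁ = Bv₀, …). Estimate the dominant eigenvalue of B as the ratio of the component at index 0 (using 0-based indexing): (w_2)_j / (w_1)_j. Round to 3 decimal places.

B = G − 2I has rows (5, 4, -3); (2, -1, 3); (1, 3, 3)
w1 = Bv₀ = (5·4 + 4·(-3) + (-3)·(-2); 2·4 + (-1)·(-3) + 3·(-2); 1·4 + 3·(-3) + 3·(-2)) = (14, 5, -11)
w2 = Bw1 = (5·14 + 4·5 + (-3)·(-11); 2·14 + (-1)·5 + 3·(-11); 1·14 + 3·5 + 3·(-11)) = (123, -10, -4)
Ratio: 123/14 = 8.786

8.786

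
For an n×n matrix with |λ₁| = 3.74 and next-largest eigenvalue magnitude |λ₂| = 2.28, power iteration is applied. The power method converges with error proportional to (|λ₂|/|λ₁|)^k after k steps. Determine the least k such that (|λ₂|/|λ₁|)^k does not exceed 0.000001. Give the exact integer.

|λ₂/λ₁| = 2.28/3.74 = 0.60963
Need k ≥ ln(0.000001) / ln(0.60963) = -13.8155 / -0.4949 ≈ 27.915
Smallest integer k satisfying the bound: 28

28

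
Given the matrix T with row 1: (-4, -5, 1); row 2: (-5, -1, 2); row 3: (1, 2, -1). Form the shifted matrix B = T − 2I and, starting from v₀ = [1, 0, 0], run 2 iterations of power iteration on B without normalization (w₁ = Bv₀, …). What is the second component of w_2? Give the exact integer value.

B = T − 2I has rows (-6, -5, 1); (-5, -3, 2); (1, 2, -3)
w1 = Bv₀ = ((-6)·1 + (-5)·0 + 1·0; (-5)·1 + (-3)·0 + 2·0; 1·1 + 2·0 + (-3)·0) = (-6, -5, 1)
w2 = Bw1 = ((-6)·(-6) + (-5)·(-5) + 1·1; (-5)·(-6) + (-3)·(-5) + 2·1; 1·(-6) + 2·(-5) + (-3)·1) = (62, 47, -19)
Requested component of w2: 47

47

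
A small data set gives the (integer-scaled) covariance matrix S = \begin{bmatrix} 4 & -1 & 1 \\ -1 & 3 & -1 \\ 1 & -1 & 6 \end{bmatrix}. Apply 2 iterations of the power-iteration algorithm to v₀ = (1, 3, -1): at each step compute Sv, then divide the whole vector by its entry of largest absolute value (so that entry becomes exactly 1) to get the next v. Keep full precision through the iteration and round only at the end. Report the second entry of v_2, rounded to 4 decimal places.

Sv0 = (0.00000, 9.00000, -8.00000); divide by 9.00000 → v1 = (0.00000, 1.00000, -0.88889)
Sv1 = (-1.88889, 3.88889, -6.33333); divide by -6.33333 → v2 = (0.29825, -0.61404, 1.00000)
Requested entry of v2: 35/-57 = -0.6140

-0.6140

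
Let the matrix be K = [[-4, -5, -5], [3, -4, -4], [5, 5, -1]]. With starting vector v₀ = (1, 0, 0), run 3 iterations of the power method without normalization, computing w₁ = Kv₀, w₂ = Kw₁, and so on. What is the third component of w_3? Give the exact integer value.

w1 = Kv₀ = (-4, 3, 5)
w2 = Kw1 = (-24, -44, -10)
w3 = Kw2 = (366, 144, -330)
The requested component of w3 is -330.

-330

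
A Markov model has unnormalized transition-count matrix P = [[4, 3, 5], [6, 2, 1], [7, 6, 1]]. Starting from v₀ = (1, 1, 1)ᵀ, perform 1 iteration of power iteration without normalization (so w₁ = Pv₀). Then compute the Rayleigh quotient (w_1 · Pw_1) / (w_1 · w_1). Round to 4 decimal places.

11.4109

w1 = Pv₀ = (12, 9, 14)
Pw1 = (145, 104, 152)
w1·Pw1 = 12·145 + 9·104 + 14·152 = 4804; w1·w1 = 12·12 + 9·9 + 14·14 = 421
λ ≈ 4804/421 = 11.4109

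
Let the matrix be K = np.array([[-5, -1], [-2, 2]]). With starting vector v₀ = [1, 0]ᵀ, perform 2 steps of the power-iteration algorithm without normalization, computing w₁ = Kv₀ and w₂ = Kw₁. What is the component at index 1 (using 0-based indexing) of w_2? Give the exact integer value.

6

w1 = Kv₀ = (-5, -2)
w2 = Kw1 = (27, 6)
The requested component of w2 is 6.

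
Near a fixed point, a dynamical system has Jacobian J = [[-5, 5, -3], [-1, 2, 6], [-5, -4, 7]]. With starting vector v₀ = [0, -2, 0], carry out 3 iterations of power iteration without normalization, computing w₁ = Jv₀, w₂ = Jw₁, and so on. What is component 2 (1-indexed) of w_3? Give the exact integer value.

w1 = Jv₀ = (-10, -4, 8)
w2 = Jw1 = (6, 50, 122)
w3 = Jw2 = (-146, 826, 624)
The requested component of w3 is 826.

826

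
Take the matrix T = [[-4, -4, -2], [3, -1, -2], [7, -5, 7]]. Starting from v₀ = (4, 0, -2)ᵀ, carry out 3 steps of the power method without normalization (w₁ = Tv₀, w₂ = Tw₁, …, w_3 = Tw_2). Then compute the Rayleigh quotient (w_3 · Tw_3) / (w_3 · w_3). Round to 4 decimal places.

w1 = Tv₀ = ((-4)·4 + (-4)·0 + (-2)·(-2); 3·4 + (-1)·0 + (-2)·(-2); 7·4 + (-5)·0 + 7·(-2)) = (-12, 16, 14)
w2 = Tw1 = ((-4)·(-12) + (-4)·16 + (-2)·14; 3·(-12) + (-1)·16 + (-2)·14; 7·(-12) + (-5)·16 + 7·14) = (-44, -80, -66)
w3 = Tw2 = (628, 80, -370)
Tw3 = (-2092, 2544, 1406)
w3·Tw3 = 628·(-2092) + 80·2544 + (-370)·1406 = -1630476; w3·w3 = 628·628 + 80·80 + (-370)·(-370) = 537684
λ ≈ -1630476/537684 = -3.0324

-3.0324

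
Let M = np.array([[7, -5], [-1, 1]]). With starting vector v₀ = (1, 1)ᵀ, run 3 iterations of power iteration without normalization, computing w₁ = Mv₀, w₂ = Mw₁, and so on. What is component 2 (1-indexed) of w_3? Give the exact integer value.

w1 = Mv₀ = (7·1 + (-5)·1; (-1)·1 + 1·1) = (2, 0)
w2 = Mw1 = (7·2 + (-5)·0; (-1)·2 + 1·0) = (14, -2)
w3 = Mw2 = (108, -16)
The requested component of w3 is -16.

-16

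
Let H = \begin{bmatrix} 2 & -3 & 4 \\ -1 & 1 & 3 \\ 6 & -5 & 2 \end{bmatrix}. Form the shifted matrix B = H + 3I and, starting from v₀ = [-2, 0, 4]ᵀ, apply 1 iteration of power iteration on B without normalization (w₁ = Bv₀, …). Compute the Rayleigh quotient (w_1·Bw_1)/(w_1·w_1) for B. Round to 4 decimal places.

μ ≈ 4.0676

B = H + 3I has rows (5, -3, 4); (-1, 4, 3); (6, -5, 5)
w1 = Bv₀ = (6, 14, 8)
Bw1 = (20, 74, 6)
w1·Bw1 = 1204; w1·w1 = 296; μ ≈ 1204/296 = 4.0676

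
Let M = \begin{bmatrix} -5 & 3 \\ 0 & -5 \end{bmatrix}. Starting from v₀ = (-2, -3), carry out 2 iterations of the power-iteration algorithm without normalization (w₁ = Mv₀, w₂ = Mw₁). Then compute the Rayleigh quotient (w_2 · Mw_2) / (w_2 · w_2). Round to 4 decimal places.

w1 = Mv₀ = ((-5)·(-2) + 3·(-3); 0·(-2) + (-5)·(-3)) = (1, 15)
w2 = Mw1 = ((-5)·1 + 3·15; 0·1 + (-5)·15) = (40, -75)
Mw2 = (-425, 375)
w2·Mw2 = 40·(-425) + (-75)·375 = -45125; w2·w2 = 40·40 + (-75)·(-75) = 7225
λ ≈ -45125/7225 = -6.2457

-6.2457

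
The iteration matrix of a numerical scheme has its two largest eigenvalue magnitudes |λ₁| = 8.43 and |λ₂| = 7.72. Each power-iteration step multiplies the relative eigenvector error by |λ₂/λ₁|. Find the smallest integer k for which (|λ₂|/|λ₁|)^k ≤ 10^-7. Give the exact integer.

|λ₂/λ₁| = 7.72/8.43 = 0.91578
Need k ≥ ln(10^-7) / ln(0.91578) = -16.1181 / -0.0880 ≈ 183.197
Smallest integer k satisfying the bound: 184

184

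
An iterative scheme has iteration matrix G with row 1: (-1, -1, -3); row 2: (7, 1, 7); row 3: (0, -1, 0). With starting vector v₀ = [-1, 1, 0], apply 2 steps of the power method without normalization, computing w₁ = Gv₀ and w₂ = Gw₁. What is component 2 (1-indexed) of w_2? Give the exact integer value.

w1 = Gv₀ = ((-1)·(-1) + (-1)·1 + (-3)·0; 7·(-1) + 1·1 + 7·0; 0·(-1) + (-1)·1 + 0·0) = (0, -6, -1)
w2 = Gw1 = ((-1)·0 + (-1)·(-6) + (-3)·(-1); 7·0 + 1·(-6) + 7·(-1); 0·0 + (-1)·(-6) + 0·(-1)) = (9, -13, 6)
The requested component of w2 is -13.

-13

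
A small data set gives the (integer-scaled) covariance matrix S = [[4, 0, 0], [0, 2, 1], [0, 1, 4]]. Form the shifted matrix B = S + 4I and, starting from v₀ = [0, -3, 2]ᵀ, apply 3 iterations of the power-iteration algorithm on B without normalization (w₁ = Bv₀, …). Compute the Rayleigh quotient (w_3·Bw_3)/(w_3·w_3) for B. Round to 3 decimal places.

B = S + 4I has rows (8, 0, 0); (0, 6, 1); (0, 1, 8)
w1 = Bv₀ = (8·0 + 0·(-3) + 0·2; 0·0 + 6·(-3) + 1·2; 0·0 + 1·(-3) + 8·2) = (0, -16, 13)
w2 = Bw1 = (8·0 + 0·(-16) + 0·13; 0·0 + 6·(-16) + 1·13; 0·0 + 1·(-16) + 8·13) = (0, -83, 88)
w3 = Bw2 = (0, -410, 621)
Bw3 = (0, -1839, 4558)
w3·Bw3 = 3584508; w3·w3 = 553741; μ ≈ 3584508/553741 = 6.473

μ ≈ 6.473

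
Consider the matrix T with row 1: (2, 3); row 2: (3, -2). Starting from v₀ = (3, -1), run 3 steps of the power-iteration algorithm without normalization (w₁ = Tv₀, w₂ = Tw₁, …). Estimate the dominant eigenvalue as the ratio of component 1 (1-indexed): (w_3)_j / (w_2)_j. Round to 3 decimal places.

w1 = Tv₀ = (3, 11)
w2 = Tw1 = (39, -13)
w3 = Tw2 = (39, 143)
Ratio at component: 39 / 39 = 1.000

1.000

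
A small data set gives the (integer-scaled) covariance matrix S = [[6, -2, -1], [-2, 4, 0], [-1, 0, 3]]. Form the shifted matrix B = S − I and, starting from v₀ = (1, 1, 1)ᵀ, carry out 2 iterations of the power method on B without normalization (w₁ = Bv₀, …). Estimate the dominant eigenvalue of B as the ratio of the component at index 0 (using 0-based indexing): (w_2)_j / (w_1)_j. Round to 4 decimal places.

B = S − I has rows (5, -2, -1); (-2, 3, 0); (-1, 0, 2)
w1 = Bv₀ = (5·1 + (-2)·1 + (-1)·1; (-2)·1 + 3·1 + 0·1; (-1)·1 + 0·1 + 2·1) = (2, 1, 1)
w2 = Bw1 = (5·2 + (-2)·1 + (-1)·1; (-2)·2 + 3·1 + 0·1; (-1)·2 + 0·1 + 2·1) = (7, -1, 0)
Ratio: 7/2 = 3.5000

3.5000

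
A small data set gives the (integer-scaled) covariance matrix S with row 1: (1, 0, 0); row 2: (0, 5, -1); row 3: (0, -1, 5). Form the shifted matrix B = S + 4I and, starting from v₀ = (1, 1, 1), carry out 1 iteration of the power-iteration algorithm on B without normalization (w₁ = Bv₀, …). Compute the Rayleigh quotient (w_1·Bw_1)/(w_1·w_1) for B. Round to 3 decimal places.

μ ≈ 7.510

B = S + 4I has rows (5, 0, 0); (0, 9, -1); (0, -1, 9)
w1 = Bv₀ = (5, 8, 8)
Bw1 = (25, 64, 64)
w1·Bw1 = 1149; w1·w1 = 153; μ ≈ 1149/153 = 7.510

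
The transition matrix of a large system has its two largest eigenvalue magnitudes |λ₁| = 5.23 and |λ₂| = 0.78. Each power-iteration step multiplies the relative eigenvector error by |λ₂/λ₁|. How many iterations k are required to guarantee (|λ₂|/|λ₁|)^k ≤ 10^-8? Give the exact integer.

|λ₂/λ₁| = 0.78/5.23 = 0.14914
Need k ≥ ln(10^-8) / ln(0.14914) = -18.4207 / -1.9029 ≈ 9.680
Smallest integer k satisfying the bound: 10

10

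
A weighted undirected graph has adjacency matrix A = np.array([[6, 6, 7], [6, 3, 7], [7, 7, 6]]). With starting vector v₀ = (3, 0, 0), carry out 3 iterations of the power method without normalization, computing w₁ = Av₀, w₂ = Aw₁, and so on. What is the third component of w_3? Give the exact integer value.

6972

w1 = Av₀ = (6·3 + 6·0 + 7·0; 6·3 + 3·0 + 7·0; 7·3 + 7·0 + 6·0) = (18, 18, 21)
w2 = Aw1 = (6·18 + 6·18 + 7·21; 6·18 + 3·18 + 7·21; 7·18 + 7·18 + 6·21) = (363, 309, 378)
w3 = Aw2 = (6678, 5751, 6972)
The requested component of w3 is 6972.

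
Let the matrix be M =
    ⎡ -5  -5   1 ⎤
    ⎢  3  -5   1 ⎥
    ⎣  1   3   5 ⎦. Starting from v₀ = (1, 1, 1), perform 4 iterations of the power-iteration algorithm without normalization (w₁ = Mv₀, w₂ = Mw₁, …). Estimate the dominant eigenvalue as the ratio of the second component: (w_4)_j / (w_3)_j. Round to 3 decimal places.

w1 = Mv₀ = ((-5)·1 + (-5)·1 + 1·1; 3·1 + (-5)·1 + 1·1; 1·1 + 3·1 + 5·1) = (-9, -1, 9)
w2 = Mw1 = ((-5)·(-9) + (-5)·(-1) + 1·9; 3·(-9) + (-5)·(-1) + 1·9; 1·(-9) + 3·(-1) + 5·9) = (59, -13, 33)
w3 = Mw2 = (-197, 275, 185)
w4 = Mw3 = (-205, -1781, 1553)
Ratio at component: -1781 / 275 = -6.476

-6.476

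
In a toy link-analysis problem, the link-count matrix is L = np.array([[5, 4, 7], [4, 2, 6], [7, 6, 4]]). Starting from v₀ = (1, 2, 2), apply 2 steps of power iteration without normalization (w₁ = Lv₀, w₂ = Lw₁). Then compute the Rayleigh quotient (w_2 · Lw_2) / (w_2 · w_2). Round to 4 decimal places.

λ ≈ 15.2712

w1 = Lv₀ = (5·1 + 4·2 + 7·2; 4·1 + 2·2 + 6·2; 7·1 + 6·2 + 4·2) = (27, 20, 27)
w2 = Lw1 = (5·27 + 4·20 + 7·27; 4·27 + 2·20 + 6·27; 7·27 + 6·20 + 4·27) = (404, 310, 417)
Lw2 = (6179, 4738, 6356)
w2·Lw2 = 404·6179 + 310·4738 + 417·6356 = 6615548; w2·w2 = 404·404 + 310·310 + 417·417 = 433205
λ ≈ 6615548/433205 = 15.2712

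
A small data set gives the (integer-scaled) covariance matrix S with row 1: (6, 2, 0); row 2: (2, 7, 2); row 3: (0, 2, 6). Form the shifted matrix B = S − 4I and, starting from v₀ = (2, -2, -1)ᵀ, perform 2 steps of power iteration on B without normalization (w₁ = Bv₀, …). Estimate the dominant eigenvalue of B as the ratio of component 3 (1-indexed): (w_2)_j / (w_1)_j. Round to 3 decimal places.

B = S − 4I has rows (2, 2, 0); (2, 3, 2); (0, 2, 2)
w1 = Bv₀ = (2·2 + 2·(-2) + 0·(-1); 2·2 + 3·(-2) + 2·(-1); 0·2 + 2·(-2) + 2·(-1)) = (0, -4, -6)
w2 = Bw1 = (2·0 + 2·(-4) + 0·(-6); 2·0 + 3·(-4) + 2·(-6); 0·0 + 2·(-4) + 2·(-6)) = (-8, -24, -20)
Ratio: -20/-6 = 3.333

μ ≈ 3.333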